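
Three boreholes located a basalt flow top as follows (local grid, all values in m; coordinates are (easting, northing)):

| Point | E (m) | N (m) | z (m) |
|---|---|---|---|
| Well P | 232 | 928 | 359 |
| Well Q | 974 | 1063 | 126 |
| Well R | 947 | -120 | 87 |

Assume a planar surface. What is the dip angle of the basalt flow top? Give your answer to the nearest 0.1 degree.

17.9°

Let the plane be z = a·E + b·N + c.
Well Q−Well P: 742a + 135b = −233;  Well R−Well P: 715a − 1048b = −272.
Solving gives a = −0.32135, b = 0.04030.
Gradient magnitude |∇z| = √(a² + b²) = √(0.10326 + 0.00162) = 0.32387.
True dip = arctan(0.32387) = 17.9°, dipping toward E (azimuth ≈ 097°).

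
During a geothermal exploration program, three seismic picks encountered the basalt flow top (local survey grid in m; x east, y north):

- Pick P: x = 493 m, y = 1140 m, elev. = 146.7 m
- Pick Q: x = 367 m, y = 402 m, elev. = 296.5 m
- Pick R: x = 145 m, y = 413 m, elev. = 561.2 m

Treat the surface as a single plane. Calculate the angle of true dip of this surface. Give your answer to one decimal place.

50.0°

Let the plane be z = a·x + b·y + c.
Pick Q−Pick P: −126a − 738b = 149.8;  Pick R−Pick P: −348a − 727b = 414.5.
Solving gives a = −1.19231, b = 0.00058.
Gradient magnitude |∇z| = √(a² + b²) = √(1.42161 + 0.00000) = 1.19231.
True dip = arctan(1.19231) = 50.0°, dipping toward E (azimuth ≈ 090°).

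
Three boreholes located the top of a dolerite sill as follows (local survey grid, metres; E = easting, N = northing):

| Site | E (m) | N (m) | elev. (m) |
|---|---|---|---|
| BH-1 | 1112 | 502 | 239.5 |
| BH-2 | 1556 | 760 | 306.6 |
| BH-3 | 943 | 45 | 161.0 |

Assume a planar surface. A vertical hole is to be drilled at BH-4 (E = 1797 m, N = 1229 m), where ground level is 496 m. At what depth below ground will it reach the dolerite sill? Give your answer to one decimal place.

Two edge vectors: BH-1→BH-2 = (444, 258, 67.1), BH-1→BH-3 = (-169, -457, -78.5).
Normal n = (BH-1→BH-2) × (BH-1→BH-3) = (10411.7, 23514.1, -159306).
So ∂z/∂E = −n_x/n_z = 0.065357 and ∂z/∂N = −n_y/n_z = 0.147603.
Intercept c from BH-1: 239.5 − 72.68 − 74.10 = 92.73.
At (1797, 1229): z_contact = 117.45 + 181.40 + 92.73 = 391.58 m.
Depth below ground = 496 − 391.58 = 104.4 m.

104.4 m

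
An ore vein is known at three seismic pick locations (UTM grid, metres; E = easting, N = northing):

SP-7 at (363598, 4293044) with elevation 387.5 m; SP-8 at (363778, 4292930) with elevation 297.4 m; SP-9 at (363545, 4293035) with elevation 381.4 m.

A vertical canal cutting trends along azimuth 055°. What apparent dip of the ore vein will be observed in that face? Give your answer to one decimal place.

23.1°

Two edge vectors: SP-7→SP-8 = (180, -114, -90.1), SP-7→SP-9 = (-53, -9, -6.1).
Normal n = (SP-7→SP-8) × (SP-7→SP-9) = (-115.5, 5873.3, -7662).
So ∂z/∂E = −n_x/n_z = −0.01507 and ∂z/∂N = −n_y/n_z = 0.76655.
Unit vector along 055° is (sin 55°, cos 55°) = (0.8192, 0.5736).
Slope in that direction = a·(0.8192) + b·(0.5736) = 0.42733.
Apparent dip = arctan|0.42733| = 23.1° (true dip is 37.5°, so apparent ≤ true as expected).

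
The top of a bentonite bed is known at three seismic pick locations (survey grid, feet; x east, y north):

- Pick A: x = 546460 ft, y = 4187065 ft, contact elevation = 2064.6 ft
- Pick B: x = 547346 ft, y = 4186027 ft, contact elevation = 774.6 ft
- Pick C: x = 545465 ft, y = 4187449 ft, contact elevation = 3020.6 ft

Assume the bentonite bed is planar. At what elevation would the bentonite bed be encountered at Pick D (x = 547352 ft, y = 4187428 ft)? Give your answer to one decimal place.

Two edge vectors: Pick A→Pick B = (886, -1038, -1290), Pick A→Pick C = (-995, 384, 956).
Normal n = (Pick A→Pick B) × (Pick A→Pick C) = (-496968, 436534, -692586).
So ∂z/∂x = −n_x/n_z = −0.717554210 and ∂z/∂y = −n_y/n_z = 0.630295732.
Intercept c from Pick A: 2064.6 + 392114.67 − 2639089.20 = −2244909.93.
At (547352, 4187428): z = −392754.7 + 2639318.0 − 2244909.93 = 1653.3 ft.

1653.3 ft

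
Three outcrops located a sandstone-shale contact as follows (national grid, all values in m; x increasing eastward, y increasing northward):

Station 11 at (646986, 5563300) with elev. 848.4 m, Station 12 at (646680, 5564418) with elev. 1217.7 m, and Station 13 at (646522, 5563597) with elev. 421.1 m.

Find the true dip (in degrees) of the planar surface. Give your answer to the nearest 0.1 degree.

57.1°

Two edge vectors: Station 11→Station 12 = (-306, 1118, 369.3), Station 11→Station 13 = (-464, 297, -427.3).
Normal n = (Station 11→Station 12) × (Station 11→Station 13) = (-587403.5, -302109, 427870).
So ∂z/∂x = −n_x/n_z = 1.37286 and ∂z/∂y = −n_y/n_z = 0.70608.
Gradient magnitude |∇z| = √(a² + b²) = √(1.88473 + 0.49854) = 1.54379.
True dip = arctan(1.54379) = 57.1°, dipping toward WSW (azimuth ≈ 243°).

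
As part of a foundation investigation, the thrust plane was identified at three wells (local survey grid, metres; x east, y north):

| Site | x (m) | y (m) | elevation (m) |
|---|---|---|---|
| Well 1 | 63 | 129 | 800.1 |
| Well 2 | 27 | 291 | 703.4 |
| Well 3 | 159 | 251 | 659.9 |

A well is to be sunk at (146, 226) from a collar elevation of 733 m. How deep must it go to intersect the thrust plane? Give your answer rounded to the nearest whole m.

Let the plane be z = a·x + b·y + c.
Well 2−Well 1: −36a + 162b = −96.7;  Well 3−Well 1: 96a + 122b = −140.2.
Solving gives a = −0.54728, b = −0.71853.
Then c = 800.1 − a·63 − b·129 = 927.27.
At (146, 226): z_contact = −79.9 − 162.4 + 927.27 = 685.0 m.
Depth below ground = 733 − 685.0 = 48 m.

48 m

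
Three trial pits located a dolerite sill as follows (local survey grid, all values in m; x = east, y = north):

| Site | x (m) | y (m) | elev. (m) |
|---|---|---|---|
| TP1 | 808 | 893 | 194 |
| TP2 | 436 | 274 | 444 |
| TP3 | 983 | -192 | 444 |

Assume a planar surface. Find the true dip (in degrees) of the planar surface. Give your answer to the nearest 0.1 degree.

19.3°

Two edge vectors: TP1→TP2 = (-372, -619, 250), TP1→TP3 = (175, -1085, 250).
Normal n = (TP1→TP2) × (TP1→TP3) = (116500, 136750, 511945).
So ∂z/∂x = −n_x/n_z = −0.22756 and ∂z/∂y = −n_y/n_z = −0.26712.
Gradient magnitude |∇z| = √(a² + b²) = √(0.05179 + 0.07135) = 0.35091.
True dip = arctan(0.35091) = 19.3°, dipping toward NE (azimuth ≈ 040°).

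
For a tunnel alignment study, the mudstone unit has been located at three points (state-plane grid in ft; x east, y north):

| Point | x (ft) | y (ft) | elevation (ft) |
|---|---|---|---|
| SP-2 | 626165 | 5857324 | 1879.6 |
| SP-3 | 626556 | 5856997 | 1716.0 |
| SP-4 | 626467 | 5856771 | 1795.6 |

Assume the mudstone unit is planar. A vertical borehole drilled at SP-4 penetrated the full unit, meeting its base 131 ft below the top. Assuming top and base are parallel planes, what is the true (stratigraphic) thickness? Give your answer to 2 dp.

114.56 ft

Let the plane be z = a·x + b·y + c.
SP-3−SP-2: 391a − 327b = −163.6;  SP-4−SP-2: 302a − 553b = −84.
Solving gives a = −0.53634, b = −0.14100.
|∇z| = √(a²+b²) = 0.55456, so dip δ = arctan(0.55456) = 29.01°.
True thickness = vertical thickness × cos δ = 131 × cos 29.01° = 114.56 ft.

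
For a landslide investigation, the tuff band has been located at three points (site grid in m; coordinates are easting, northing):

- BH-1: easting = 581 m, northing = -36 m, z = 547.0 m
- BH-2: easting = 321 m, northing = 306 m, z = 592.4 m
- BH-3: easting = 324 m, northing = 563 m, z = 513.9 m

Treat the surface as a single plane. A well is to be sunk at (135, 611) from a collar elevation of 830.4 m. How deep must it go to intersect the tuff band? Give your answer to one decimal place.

223.6 m

Two edge vectors: BH-1→BH-2 = (-260, 342, 45.4), BH-1→BH-3 = (-257, 599, -33.1).
Normal n = (BH-1→BH-2) × (BH-1→BH-3) = (-38514.8, -20273.8, -67846).
So ∂z/∂easting = −n_x/n_z = −0.56768 and ∂z/∂northing = −n_y/n_z = −0.29882.
Intercept c from BH-1: 547 + 329.82 − 10.76 = 866.06.
At (135, 611): z_contact = −76.64 − 182.58 + 866.06 = 606.85 m.
Depth below ground = 830.4 − 606.85 = 223.6 m.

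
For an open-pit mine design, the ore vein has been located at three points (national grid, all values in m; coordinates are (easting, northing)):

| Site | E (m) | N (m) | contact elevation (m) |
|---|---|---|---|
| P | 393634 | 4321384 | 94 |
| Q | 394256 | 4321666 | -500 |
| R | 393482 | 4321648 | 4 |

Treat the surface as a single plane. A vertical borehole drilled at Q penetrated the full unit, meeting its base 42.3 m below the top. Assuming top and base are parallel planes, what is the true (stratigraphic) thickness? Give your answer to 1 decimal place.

30.7 m

Two edge vectors: P→Q = (622, 282, -594), P→R = (-152, 264, -90).
Normal n = (P→Q) × (P→R) = (131436, 146268, 207072).
So ∂z/∂E = −n_x/n_z = −0.63474 and ∂z/∂N = −n_y/n_z = −0.70636.
|∇z| = √(a²+b²) = 0.94965, so dip δ = arctan(0.94965) = 43.52°.
True thickness = vertical thickness × cos δ = 42.3 × cos 43.52° = 30.7 m.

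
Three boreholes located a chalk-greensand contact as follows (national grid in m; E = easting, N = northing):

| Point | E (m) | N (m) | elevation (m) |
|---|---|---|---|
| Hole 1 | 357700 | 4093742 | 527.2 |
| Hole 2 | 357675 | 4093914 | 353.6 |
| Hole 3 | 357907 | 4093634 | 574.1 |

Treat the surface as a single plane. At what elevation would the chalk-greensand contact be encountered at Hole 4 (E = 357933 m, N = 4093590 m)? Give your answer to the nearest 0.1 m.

612.1 m

Two edge vectors: Hole 1→Hole 2 = (-25, 172, -173.6), Hole 1→Hole 3 = (207, -108, 46.9).
Normal n = (Hole 1→Hole 2) × (Hole 1→Hole 3) = (-10682, -34762.7, -32904).
So ∂z/∂E = −n_x/n_z = −0.324641381 and ∂z/∂N = −n_y/n_z = −1.056488573.
Intercept c from Hole 1: 527.2 + 116124.22 + 4324991.64 = 4441643.07.
At (357933, 4093590): z = −116199.9 − 4324831.1 + 4441643.07 = 612.1 m.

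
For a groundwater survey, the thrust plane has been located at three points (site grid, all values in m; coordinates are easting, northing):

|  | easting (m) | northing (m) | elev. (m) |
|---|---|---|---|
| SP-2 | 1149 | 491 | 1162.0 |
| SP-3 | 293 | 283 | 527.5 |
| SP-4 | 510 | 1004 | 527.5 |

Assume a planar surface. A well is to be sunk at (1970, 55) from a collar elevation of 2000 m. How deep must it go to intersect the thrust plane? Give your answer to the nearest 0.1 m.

Two edge vectors: SP-2→SP-3 = (-856, -208, -634.5), SP-2→SP-4 = (-639, 513, -634.5).
Normal n = (SP-2→SP-3) × (SP-2→SP-4) = (457474.5, -137686.5, -572040).
So ∂z/∂easting = −n_x/n_z = 0.799725 and ∂z/∂northing = −n_y/n_z = −0.240694.
Intercept c from SP-2: 1162 − 918.88 + 118.18 = 361.30.
At (1970, 55): z_contact = 1575.46 − 13.24 + 361.30 = 1923.52 m.
Depth below ground = 2000 − 1923.52 = 76.5 m.

76.5 m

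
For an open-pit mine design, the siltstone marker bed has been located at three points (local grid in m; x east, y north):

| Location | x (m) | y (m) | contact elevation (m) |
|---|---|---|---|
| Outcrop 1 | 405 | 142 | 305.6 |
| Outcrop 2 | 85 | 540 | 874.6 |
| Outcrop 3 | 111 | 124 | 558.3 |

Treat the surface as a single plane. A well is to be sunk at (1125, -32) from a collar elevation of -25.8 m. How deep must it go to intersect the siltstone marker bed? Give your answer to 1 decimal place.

441.0 m

Two edge vectors: Outcrop 1→Outcrop 2 = (-320, 398, 569), Outcrop 1→Outcrop 3 = (-294, -18, 252.7).
Normal n = (Outcrop 1→Outcrop 2) × (Outcrop 1→Outcrop 3) = (110816.6, -86422, 122772).
So ∂z/∂x = −n_x/n_z = −0.902621 and ∂z/∂y = −n_y/n_z = 0.703923.
Intercept c from Outcrop 1: 305.6 + 365.56 − 99.96 = 571.20.
At (1125, -32): z_contact = −1015.45 − 22.53 + 571.20 = -466.77 m.
Depth below ground = -25.8 − (-466.77) = 441.0 m.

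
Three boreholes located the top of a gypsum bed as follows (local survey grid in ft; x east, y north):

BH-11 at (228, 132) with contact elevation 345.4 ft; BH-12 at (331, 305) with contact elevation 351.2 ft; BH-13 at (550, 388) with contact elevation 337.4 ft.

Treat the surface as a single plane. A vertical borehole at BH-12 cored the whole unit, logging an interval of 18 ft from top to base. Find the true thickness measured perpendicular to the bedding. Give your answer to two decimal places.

Let the plane be z = a·x + b·y + c.
BH-12−BH-11: 103a + 173b = 5.8;  BH-13−BH-11: 322a + 256b = −8.
Solving gives a = −0.09778, b = 0.09174.
|∇z| = √(a²+b²) = 0.13409, so dip δ = arctan(0.13409) = 7.64°.
True thickness = vertical thickness × cos δ = 18 × cos 7.64° = 17.84 ft.

17.84 ft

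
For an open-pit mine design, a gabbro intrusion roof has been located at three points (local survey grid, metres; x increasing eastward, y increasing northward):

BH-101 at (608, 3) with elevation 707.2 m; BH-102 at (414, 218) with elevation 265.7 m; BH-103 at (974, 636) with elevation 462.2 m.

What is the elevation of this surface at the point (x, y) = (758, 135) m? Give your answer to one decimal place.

Two edge vectors: BH-101→BH-102 = (-194, 215, -441.5), BH-101→BH-103 = (366, 633, -245).
Normal n = (BH-101→BH-102) × (BH-101→BH-103) = (226794.5, -209119, -201492).
So ∂z/∂x = −n_x/n_z = 1.12558 and ∂z/∂y = −n_y/n_z = −1.03785.
Intercept c from BH-101: 707.2 − 684.35 + 3.11 = 25.96.
At (758, 135): z = 853.2 − 140.1 + 25.96 = 739.0 m.

739.0 m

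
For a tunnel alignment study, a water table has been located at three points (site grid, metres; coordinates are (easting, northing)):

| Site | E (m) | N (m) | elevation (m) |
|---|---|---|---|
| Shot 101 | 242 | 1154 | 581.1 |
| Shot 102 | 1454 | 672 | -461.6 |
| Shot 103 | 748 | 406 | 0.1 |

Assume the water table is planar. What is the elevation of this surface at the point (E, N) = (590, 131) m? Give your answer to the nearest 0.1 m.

Let the plane be z = a·E + b·N + c.
Shot 102−Shot 101: 1212a − 482b = −1042.7;  Shot 103−Shot 101: 506a − 748b = −581.
Solving gives a = −0.754353, b = 0.266440.
Then c = 581.1 − a·242 − b·1154 = 456.18.
At (590, 131): z = −445.1 + 34.9 + 456.18 = 46.0 m.

46.0 m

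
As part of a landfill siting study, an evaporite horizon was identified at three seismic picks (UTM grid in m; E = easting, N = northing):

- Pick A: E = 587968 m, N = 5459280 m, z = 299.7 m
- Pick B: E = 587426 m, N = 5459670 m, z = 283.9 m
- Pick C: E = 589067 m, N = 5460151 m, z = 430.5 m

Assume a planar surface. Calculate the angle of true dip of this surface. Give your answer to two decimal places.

Two edge vectors: Pick A→Pick B = (-542, 390, -15.8), Pick A→Pick C = (1099, 871, 130.8).
Normal n = (Pick A→Pick B) × (Pick A→Pick C) = (64773.8, 53529.4, -900692).
So ∂z/∂E = −n_x/n_z = 0.07192 and ∂z/∂N = −n_y/n_z = 0.05943.
Gradient magnitude |∇z| = √(a² + b²) = √(0.00517 + 0.00353) = 0.09329.
True dip = arctan(0.09329) = 5.33°, dipping toward SW (azimuth ≈ 230°).

5.33°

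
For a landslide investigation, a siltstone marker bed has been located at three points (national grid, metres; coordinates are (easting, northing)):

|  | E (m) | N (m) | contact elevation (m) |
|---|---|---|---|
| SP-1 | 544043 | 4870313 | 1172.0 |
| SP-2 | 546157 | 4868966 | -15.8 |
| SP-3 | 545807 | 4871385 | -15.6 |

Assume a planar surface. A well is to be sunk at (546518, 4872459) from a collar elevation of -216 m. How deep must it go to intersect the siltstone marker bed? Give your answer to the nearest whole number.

Two edge vectors: SP-1→SP-2 = (2114, -1347, -1187.8), SP-1→SP-3 = (1764, 1072, -1187.6).
Normal n = (SP-1→SP-2) × (SP-1→SP-3) = (2873018.8, 415307.2, 4642316).
So ∂z/∂E = −n_x/n_z = −0.61887618 and ∂z/∂N = −n_y/n_z = −0.08946121.
Intercept c from SP-1: 1172 + 336695.25 + 435704.09 = 773571.34.
At (546518, 4872459): z_contact = −338227.0 − 435896.1 + 773571.34 = -551.7 m.
Depth below ground = -216 − (-551.7) = 336 m.

336 m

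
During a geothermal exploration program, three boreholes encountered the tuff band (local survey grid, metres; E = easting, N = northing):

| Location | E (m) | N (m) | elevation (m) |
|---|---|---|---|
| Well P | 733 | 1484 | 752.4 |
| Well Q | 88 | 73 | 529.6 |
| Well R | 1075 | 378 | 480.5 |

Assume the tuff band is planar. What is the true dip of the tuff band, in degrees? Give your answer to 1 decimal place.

13.5°

Let the plane be z = a·E + b·N + c.
Well Q−Well P: −645a − 1411b = −222.8;  Well R−Well P: 342a − 1106b = −271.9.
Solving gives a = −0.11475, b = 0.21036.
Gradient magnitude |∇z| = √(a² + b²) = √(0.01317 + 0.04425) = 0.23962.
True dip = arctan(0.23962) = 13.5°, dipping toward SSE (azimuth ≈ 151°).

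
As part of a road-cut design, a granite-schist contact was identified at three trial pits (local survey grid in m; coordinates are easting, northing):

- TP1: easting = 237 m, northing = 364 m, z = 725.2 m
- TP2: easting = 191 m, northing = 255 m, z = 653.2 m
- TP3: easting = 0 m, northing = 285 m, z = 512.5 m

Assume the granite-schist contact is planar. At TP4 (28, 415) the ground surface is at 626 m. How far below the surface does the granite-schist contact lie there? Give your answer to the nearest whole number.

49 m

Two edge vectors: TP1→TP2 = (-46, -109, -72), TP1→TP3 = (-237, -79, -212.7).
Normal n = (TP1→TP2) × (TP1→TP3) = (17496.3, 7279.8, -22199).
So ∂z/∂easting = −n_x/n_z = 0.78816 and ∂z/∂northing = −n_y/n_z = 0.32793.
Intercept c from TP1: 725.2 − 186.79 − 119.37 = 419.04.
At (28, 415): z_contact = 22.1 + 136.1 + 419.04 = 577.2 m.
Depth below ground = 626 − 577.2 = 49 m.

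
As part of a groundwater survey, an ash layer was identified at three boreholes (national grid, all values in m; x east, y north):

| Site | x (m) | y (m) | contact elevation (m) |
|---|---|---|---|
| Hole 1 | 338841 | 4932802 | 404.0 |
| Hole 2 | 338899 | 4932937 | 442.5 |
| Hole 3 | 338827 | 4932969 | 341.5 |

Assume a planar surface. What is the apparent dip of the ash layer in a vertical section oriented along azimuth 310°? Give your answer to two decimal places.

Two edge vectors: Hole 1→Hole 2 = (58, 135, 38.5), Hole 1→Hole 3 = (-14, 167, -62.5).
Normal n = (Hole 1→Hole 2) × (Hole 1→Hole 3) = (-14867, 3086, 11576).
So ∂z/∂x = −n_x/n_z = 1.28430 and ∂z/∂y = −n_y/n_z = −0.26659.
Unit vector along 310° is (sin 310°, cos 310°) = (-0.7660, 0.6428).
Slope in that direction = a·(-0.7660) + b·(0.6428) = −1.15519.
Apparent dip = arctan|1.15519| = 49.12° (true dip is 52.7°, so apparent ≤ true as expected).

49.12°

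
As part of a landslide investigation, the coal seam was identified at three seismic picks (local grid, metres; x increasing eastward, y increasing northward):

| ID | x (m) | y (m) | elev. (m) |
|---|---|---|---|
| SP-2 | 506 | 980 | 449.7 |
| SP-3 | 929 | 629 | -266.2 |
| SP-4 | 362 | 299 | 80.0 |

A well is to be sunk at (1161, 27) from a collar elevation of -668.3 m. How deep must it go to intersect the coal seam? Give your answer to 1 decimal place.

304.3 m

Let the plane be z = a·x + b·y + c.
SP-3−SP-2: 423a − 351b = −715.9;  SP-4−SP-2: −144a − 681b = −369.7.
Solving gives a = −1.056574, b = 0.766295.
Then c = 449.7 − a·506 − b·980 = 233.36.
At (1161, 27): z_contact = −1226.68 + 20.69 + 233.36 = -972.63 m.
Depth below ground = -668.3 − (-972.63) = 304.3 m.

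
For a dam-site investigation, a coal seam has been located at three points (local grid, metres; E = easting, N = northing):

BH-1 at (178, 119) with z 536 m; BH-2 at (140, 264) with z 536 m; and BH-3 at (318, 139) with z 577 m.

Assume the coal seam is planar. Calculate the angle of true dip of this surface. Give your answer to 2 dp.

16.27°

Two edge vectors: BH-1→BH-2 = (-38, 145, 0), BH-1→BH-3 = (140, 20, 41).
Normal n = (BH-1→BH-2) × (BH-1→BH-3) = (5945, 1558, -21060).
So ∂z/∂E = −n_x/n_z = 0.28229 and ∂z/∂N = −n_y/n_z = 0.07398.
Gradient magnitude |∇z| = √(a² + b²) = √(0.07969 + 0.00547) = 0.29182.
True dip = arctan(0.29182) = 16.27°, dipping toward WSW (azimuth ≈ 255°).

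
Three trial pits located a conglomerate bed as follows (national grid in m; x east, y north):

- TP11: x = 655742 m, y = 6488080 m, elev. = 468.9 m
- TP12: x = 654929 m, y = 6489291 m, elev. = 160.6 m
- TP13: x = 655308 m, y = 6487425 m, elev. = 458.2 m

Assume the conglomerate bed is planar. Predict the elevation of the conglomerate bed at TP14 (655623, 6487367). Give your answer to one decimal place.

Let the plane be z = a·x + b·y + c.
TP12−TP11: −813a + 1211b = −308.3;  TP13−TP11: −434a − 655b = −10.7.
Solving gives a = 0.203096526, b = −0.118234950.
Then c = 468.9 − a·655742 − b·6488080 = 634407.79.
At (655623, 6487367): z = 133154.8 − 767033.5 + 634407.79 = 529.0 m.

529.0 m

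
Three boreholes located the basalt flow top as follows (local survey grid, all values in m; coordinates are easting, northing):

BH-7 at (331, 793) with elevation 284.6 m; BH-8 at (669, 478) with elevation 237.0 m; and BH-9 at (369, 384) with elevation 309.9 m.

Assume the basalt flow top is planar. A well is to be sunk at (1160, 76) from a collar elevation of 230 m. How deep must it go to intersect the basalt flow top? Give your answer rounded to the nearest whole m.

67 m

Let the plane be z = a·easting + b·northing + c.
BH-8−BH-7: 338a − 315b = −47.6;  BH-9−BH-7: 38a − 409b = 25.3.
Solving gives a = −0.21729, b = −0.08205.
Then c = 284.6 − a·331 − b·793 = 421.59.
At (1160, 76): z_contact = −252.1 − 6.2 + 421.59 = 163.3 m.
Depth below ground = 230 − 163.3 = 67 m.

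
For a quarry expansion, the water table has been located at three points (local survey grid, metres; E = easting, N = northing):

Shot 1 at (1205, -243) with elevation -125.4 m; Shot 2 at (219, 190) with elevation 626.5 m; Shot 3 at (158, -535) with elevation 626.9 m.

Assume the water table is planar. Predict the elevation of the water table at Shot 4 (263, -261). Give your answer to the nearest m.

566 m

Two edge vectors: Shot 1→Shot 2 = (-986, 433, 751.9), Shot 1→Shot 3 = (-1047, -292, 752.3).
Normal n = (Shot 1→Shot 2) × (Shot 1→Shot 3) = (545300.7, -45471.5, 741263).
So ∂z/∂E = −n_x/n_z = −0.73564 and ∂z/∂N = −n_y/n_z = 0.06134.
Intercept c from Shot 1: -125.4 + 886.44 + 14.91 = 775.95.
At (263, -261): z = −193.5 − 16.0 + 775.95 = 566.5 m.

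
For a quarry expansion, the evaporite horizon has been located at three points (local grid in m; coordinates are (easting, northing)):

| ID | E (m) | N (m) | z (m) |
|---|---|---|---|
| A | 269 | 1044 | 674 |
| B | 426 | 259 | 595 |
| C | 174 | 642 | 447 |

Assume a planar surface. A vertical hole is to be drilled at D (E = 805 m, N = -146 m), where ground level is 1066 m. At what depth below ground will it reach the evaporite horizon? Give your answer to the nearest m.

Let the plane be z = a·E + b·N + c.
B−A: 157a − 785b = −79;  C−A: −95a − 402b = −227.
Solving gives a = 1.06353, b = 0.31334.
Then c = 674 − a·269 − b·1044 = 60.78.
At (805, -146): z_contact = 856.1 − 45.7 + 60.78 = 871.2 m.
Depth below ground = 1066 − 871.2 = 195 m.

195 m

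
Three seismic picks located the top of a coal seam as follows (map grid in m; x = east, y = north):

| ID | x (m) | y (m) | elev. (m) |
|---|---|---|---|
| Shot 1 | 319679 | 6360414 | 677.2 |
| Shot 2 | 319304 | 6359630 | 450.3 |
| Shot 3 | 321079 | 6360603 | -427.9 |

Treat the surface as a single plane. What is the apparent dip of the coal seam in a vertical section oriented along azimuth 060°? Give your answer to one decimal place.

22.3°

Two edge vectors: Shot 1→Shot 2 = (-375, -784, -226.9), Shot 1→Shot 3 = (1400, 189, -1105.1).
Normal n = (Shot 1→Shot 2) × (Shot 1→Shot 3) = (909282.5, -732072.5, 1026725).
So ∂z/∂x = −n_x/n_z = −0.88561 and ∂z/∂y = −n_y/n_z = 0.71302.
Unit vector along 060° is (sin 60°, cos 60°) = (0.8660, 0.5000).
Slope in that direction = a·(0.8660) + b·(0.5000) = −0.41046.
Apparent dip = arctan|0.41046| = 22.3° (true dip is 48.7°, so apparent ≤ true as expected).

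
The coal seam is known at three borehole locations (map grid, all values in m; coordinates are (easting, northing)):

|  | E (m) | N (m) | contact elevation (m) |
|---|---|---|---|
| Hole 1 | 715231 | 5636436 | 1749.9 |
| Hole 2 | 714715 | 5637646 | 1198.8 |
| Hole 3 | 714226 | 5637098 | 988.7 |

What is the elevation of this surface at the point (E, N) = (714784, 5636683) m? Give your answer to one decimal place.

1420.1 m

Let the plane be z = a·E + b·N + c.
Hole 2−Hole 1: −516a + 1210b = −551.1;  Hole 3−Hole 1: −1005a + 662b = −761.2.
Solving gives a = 0.636078348, b = −0.184201300.
Then c = 1749.9 − a·715231 − b·5636436 = 585045.78.
At (714784, 5636683): z = 454658.6 − 1038284.3 + 585045.78 = 1420.1 m.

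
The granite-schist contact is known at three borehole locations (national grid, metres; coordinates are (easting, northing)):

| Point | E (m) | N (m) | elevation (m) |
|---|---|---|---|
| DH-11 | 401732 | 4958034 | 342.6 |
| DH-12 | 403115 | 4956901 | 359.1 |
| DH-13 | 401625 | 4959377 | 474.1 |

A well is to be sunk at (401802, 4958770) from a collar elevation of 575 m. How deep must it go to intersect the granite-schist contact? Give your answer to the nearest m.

148 m

Let the plane be z = a·E + b·N + c.
DH-12−DH-11: 1383a − 1133b = 16.5;  DH-13−DH-11: −107a + 1343b = 131.5.
Solving gives a = 0.09858030, b = 0.10576924.
Then c = 342.6 − a·401732 − b·4958034 = −563667.76.
At (401802, 4958770): z_contact = 39609.8 + 524485.3 − 563667.76 = 427.3 m.
Depth below ground = 575 − 427.3 = 148 m.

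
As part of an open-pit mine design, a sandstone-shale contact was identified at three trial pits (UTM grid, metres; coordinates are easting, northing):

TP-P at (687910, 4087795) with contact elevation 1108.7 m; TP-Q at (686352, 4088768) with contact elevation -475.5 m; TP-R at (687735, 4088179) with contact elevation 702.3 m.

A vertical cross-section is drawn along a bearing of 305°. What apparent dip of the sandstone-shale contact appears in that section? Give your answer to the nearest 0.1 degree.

Two edge vectors: TP-P→TP-Q = (-1558, 973, -1584.2), TP-P→TP-R = (-175, 384, -406.4).
Normal n = (TP-P→TP-Q) × (TP-P→TP-R) = (212905.6, -355936.2, -427997).
So ∂z/∂easting = −n_x/n_z = 0.49745 and ∂z/∂northing = −n_y/n_z = −0.83163.
Unit vector along 305° is (sin 305°, cos 305°) = (-0.8192, 0.5736).
Slope in that direction = a·(-0.8192) + b·(0.5736) = −0.88449.
Apparent dip = arctan|0.88449| = 41.5° (true dip is 44.1°, so apparent ≤ true as expected).

41.5°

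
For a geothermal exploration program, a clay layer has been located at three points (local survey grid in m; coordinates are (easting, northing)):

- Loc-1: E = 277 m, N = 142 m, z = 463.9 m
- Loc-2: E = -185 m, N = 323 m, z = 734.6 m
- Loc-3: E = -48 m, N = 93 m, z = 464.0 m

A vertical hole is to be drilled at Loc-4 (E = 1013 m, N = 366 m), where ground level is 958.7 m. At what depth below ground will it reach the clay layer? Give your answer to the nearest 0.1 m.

373.0 m

Two edge vectors: Loc-1→Loc-2 = (-462, 181, 270.7), Loc-1→Loc-3 = (-325, -49, 0.1).
Normal n = (Loc-1→Loc-2) × (Loc-1→Loc-3) = (13282.4, -87931.3, 81463).
So ∂z/∂E = −n_x/n_z = −0.163048 and ∂z/∂N = −n_y/n_z = 1.079402.
Intercept c from Loc-1: 463.9 + 45.16 − 153.28 = 355.79.
At (1013, 366): z_contact = −165.17 + 395.06 + 355.79 = 585.68 m.
Depth below ground = 958.7 − 585.68 = 373.0 m.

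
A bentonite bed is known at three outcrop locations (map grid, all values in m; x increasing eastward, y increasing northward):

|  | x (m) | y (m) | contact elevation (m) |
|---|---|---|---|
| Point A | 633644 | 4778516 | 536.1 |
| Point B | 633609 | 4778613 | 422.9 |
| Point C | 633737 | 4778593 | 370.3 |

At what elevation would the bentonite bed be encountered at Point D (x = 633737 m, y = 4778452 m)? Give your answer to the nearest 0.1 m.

566.8 m

Let the plane be z = a·x + b·y + c.
Point B−Point A: −35a + 97b = −113.2;  Point C−Point A: 93a + 77b = −165.8.
Solving gives a = −0.628729942, b = −1.393871629.
Then c = 536.1 − a·633644 − b·4778516 = 7059564.93.
At (633737, 4778452): z = −398449.4 − 6660548.7 + 7059564.93 = 566.8 m.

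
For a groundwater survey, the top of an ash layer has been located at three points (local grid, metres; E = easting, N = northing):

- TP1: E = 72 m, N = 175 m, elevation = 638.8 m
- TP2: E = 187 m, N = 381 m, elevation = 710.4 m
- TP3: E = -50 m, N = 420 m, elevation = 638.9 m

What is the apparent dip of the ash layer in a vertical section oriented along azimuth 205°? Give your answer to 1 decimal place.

Two edge vectors: TP1→TP2 = (115, 206, 71.6), TP1→TP3 = (-122, 245, 0.1).
Normal n = (TP1→TP2) × (TP1→TP3) = (-17521.4, -8746.7, 53307).
So ∂z/∂E = −n_x/n_z = 0.32869 and ∂z/∂N = −n_y/n_z = 0.16408.
Unit vector along 205° is (sin 205°, cos 205°) = (-0.4226, -0.9063).
Slope in that direction = a·(-0.4226) + b·(-0.9063) = −0.28762.
Apparent dip = arctan|0.28762| = 16.0° (true dip is 20.2°, so apparent ≤ true as expected).

16.0°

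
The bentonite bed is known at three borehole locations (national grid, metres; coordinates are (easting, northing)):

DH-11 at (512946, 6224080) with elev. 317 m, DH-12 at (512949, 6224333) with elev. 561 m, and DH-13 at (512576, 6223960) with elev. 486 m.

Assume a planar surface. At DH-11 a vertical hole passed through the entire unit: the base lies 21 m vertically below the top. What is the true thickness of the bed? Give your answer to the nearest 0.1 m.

13.2 m

Let the plane be z = a·E + b·N + c.
DH-12−DH-11: 3a + 253b = 244;  DH-13−DH-11: −370a − 120b = 169.
Solving gives a = −0.77251, b = 0.97359.
|∇z| = √(a²+b²) = 1.24284, so dip δ = arctan(1.24284) = 51.18°.
True thickness = vertical thickness × cos δ = 21 × cos 51.18° = 13.2 m.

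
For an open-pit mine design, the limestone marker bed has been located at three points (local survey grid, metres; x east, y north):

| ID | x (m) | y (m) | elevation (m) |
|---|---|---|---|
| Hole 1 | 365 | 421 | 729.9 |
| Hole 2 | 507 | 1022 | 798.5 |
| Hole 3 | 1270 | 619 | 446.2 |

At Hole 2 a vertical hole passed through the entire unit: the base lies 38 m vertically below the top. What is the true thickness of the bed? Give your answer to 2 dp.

Two edge vectors: Hole 1→Hole 2 = (142, 601, 68.6), Hole 1→Hole 3 = (905, 198, -283.7).
Normal n = (Hole 1→Hole 2) × (Hole 1→Hole 3) = (-184086.5, 102368.4, -515789).
So ∂z/∂x = −n_x/n_z = −0.35690 and ∂z/∂y = −n_y/n_z = 0.19847.
|∇z| = √(a²+b²) = 0.40837, so dip δ = arctan(0.40837) = 22.21°.
True thickness = vertical thickness × cos δ = 38 × cos 22.21° = 35.18 m.

35.18 m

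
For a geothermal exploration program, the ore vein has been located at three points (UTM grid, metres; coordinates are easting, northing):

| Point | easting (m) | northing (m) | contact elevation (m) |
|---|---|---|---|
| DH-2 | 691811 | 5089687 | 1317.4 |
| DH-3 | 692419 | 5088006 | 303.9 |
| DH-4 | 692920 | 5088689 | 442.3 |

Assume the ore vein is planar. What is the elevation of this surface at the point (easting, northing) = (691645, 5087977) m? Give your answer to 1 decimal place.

Two edge vectors: DH-2→DH-3 = (608, -1681, -1013.5), DH-2→DH-4 = (1109, -998, -875.1).
Normal n = (DH-2→DH-3) × (DH-2→DH-4) = (459570.1, -591910.7, 1257445).
So ∂z/∂easting = −n_x/n_z = −0.365479285 and ∂z/∂northing = −n_y/n_z = 0.470724922.
Intercept c from DH-2: 1317.4 + 252842.59 − 2395842.52 = −2141682.53.
At (691645, 5087977): z = −252781.9 + 2395037.6 − 2141682.53 = 573.1 m.

573.1 m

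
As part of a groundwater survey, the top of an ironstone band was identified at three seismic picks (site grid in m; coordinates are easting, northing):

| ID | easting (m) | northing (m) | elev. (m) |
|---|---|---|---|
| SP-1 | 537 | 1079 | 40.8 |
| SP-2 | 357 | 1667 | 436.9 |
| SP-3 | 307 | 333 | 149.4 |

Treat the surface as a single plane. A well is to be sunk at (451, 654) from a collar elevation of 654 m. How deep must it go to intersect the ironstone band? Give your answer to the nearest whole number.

Two edge vectors: SP-1→SP-2 = (-180, 588, 396.1), SP-1→SP-3 = (-230, -746, 108.6).
Normal n = (SP-1→SP-2) × (SP-1→SP-3) = (359347.4, -71555, 269520).
So ∂z/∂easting = −n_x/n_z = −1.33329 and ∂z/∂northing = −n_y/n_z = 0.26549.
Intercept c from SP-1: 40.8 + 715.97 − 286.46 = 470.31.
At (451, 654): z_contact = −601.3 + 173.6 + 470.31 = 42.6 m.
Depth below ground = 654 − 42.6 = 611 m.

611 m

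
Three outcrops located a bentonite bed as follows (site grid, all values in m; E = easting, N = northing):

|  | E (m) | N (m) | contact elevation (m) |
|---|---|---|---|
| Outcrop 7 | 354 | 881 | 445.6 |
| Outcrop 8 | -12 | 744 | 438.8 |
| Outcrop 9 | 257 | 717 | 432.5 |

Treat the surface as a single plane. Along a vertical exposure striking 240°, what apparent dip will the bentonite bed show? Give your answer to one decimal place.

1.8°

Let the plane be z = a·E + b·N + c.
Outcrop 8−Outcrop 7: −366a − 137b = −6.8;  Outcrop 9−Outcrop 7: −97a − 164b = −13.1.
Solving gives a = −0.01454, b = 0.08848.
Unit vector along 240° is (sin 240°, cos 240°) = (-0.8660, -0.5000).
Slope in that direction = a·(-0.8660) + b·(-0.5000) = −0.03165.
Apparent dip = arctan|0.03165| = 1.8° (true dip is 5.1°, so apparent ≤ true as expected).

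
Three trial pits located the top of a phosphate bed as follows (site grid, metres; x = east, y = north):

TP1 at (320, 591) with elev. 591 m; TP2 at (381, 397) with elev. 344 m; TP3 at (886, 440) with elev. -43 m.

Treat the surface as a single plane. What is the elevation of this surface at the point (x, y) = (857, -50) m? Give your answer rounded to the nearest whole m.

Two edge vectors: TP1→TP2 = (61, -194, -247), TP1→TP3 = (566, -151, -634).
Normal n = (TP1→TP2) × (TP1→TP3) = (85699, -101128, 100593).
So ∂z/∂x = −n_x/n_z = −0.85194 and ∂z/∂y = −n_y/n_z = 1.00532.
Intercept c from TP1: 591 + 272.62 − 594.14 = 269.48.
At (857, -50): z = −730.1 − 50.3 + 269.48 = -510.9 m.

-511 m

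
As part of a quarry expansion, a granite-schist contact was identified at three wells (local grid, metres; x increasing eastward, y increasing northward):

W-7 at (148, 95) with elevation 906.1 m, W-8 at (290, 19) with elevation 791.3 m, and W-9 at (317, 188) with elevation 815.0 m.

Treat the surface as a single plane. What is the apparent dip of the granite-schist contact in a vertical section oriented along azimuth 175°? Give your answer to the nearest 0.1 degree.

17.0°

Let the plane be z = a·x + b·y + c.
W-8−W-7: 142a − 76b = −114.8;  W-9−W-7: 169a + 93b = −91.1.
Solving gives a = −0.67562, b = 0.24818.
Unit vector along 175° is (sin 175°, cos 175°) = (0.0872, -0.9962).
Slope in that direction = a·(0.0872) + b·(-0.9962) = −0.30612.
Apparent dip = arctan|0.30612| = 17.0° (true dip is 35.7°, so apparent ≤ true as expected).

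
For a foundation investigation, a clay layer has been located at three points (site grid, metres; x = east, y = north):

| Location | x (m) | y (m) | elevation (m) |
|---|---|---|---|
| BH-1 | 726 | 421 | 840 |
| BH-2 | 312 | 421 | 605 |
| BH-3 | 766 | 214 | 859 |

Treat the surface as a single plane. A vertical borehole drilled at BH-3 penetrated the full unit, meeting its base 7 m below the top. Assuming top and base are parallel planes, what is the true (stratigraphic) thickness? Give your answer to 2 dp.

6.09 m

Two edge vectors: BH-1→BH-2 = (-414, 0, -235), BH-1→BH-3 = (40, -207, 19).
Normal n = (BH-1→BH-2) × (BH-1→BH-3) = (-48645, -1534, 85698).
So ∂z/∂x = −n_x/n_z = 0.56763 and ∂z/∂y = −n_y/n_z = 0.01790.
|∇z| = √(a²+b²) = 0.56792, so dip δ = arctan(0.56792) = 29.59°.
True thickness = vertical thickness × cos δ = 7 × cos 29.59° = 6.09 m.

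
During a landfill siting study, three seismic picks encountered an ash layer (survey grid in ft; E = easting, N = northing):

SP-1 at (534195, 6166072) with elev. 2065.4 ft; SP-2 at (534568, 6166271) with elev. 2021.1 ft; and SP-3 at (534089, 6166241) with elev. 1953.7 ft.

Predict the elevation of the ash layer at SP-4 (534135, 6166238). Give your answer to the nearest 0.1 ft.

Two edge vectors: SP-1→SP-2 = (373, 199, -44.3), SP-1→SP-3 = (-106, 169, -111.7).
Normal n = (SP-1→SP-2) × (SP-1→SP-3) = (-14741.6, 46359.9, 84131).
So ∂z/∂E = −n_x/n_z = 0.175221975 and ∂z/∂N = −n_y/n_z = −0.551044205.
Intercept c from SP-1: 2065.4 − 93602.70 + 3397778.24 = 3306240.94.
At (534135, 6166238): z = 93592.2 − 3397869.7 + 3306240.94 = 1963.4 ft.

1963.4 ft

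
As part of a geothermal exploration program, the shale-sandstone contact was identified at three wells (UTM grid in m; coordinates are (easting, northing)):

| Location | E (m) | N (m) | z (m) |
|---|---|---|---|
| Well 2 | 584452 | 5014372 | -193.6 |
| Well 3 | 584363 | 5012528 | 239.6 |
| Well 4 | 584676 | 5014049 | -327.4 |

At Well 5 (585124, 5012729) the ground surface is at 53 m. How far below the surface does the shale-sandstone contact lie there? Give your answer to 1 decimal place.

Let the plane be z = a·E + b·N + c.
Well 3−Well 2: −89a − 1844b = 433.2;  Well 4−Well 2: 224a − 323b = −133.8.
Solving gives a = −0.875165628, b = −0.192684522.
Then c = -193.6 − a·584452 − b·5014372 = 1477490.58.
At (585124, 5012729): z_contact = −512080.41 − 965875.29 + 1477490.58 = -465.13 m.
Depth below ground = 53 − (-465.13) = 518.1 m.

518.1 m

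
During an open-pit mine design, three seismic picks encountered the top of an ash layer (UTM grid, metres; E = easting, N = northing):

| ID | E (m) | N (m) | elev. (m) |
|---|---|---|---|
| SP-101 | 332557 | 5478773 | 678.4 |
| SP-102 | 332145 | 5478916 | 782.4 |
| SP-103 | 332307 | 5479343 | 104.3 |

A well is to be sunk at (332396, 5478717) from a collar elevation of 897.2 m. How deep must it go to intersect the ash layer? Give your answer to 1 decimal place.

30.6 m

Two edge vectors: SP-101→SP-102 = (-412, 143, 104), SP-101→SP-103 = (-250, 570, -574.1).
Normal n = (SP-101→SP-102) × (SP-101→SP-103) = (-141376.3, -262529.2, -199090).
So ∂z/∂E = −n_x/n_z = −0.710112512 and ∂z/∂N = −n_y/n_z = −1.318645839.
Intercept c from SP-101: 678.4 + 236152.89 + 7224561.22 = 7461392.50.
At (332396, 5478717): z_contact = −236038.56 − 7224487.37 + 7461392.50 = 866.57 m.
Depth below ground = 897.2 − 866.57 = 30.6 m.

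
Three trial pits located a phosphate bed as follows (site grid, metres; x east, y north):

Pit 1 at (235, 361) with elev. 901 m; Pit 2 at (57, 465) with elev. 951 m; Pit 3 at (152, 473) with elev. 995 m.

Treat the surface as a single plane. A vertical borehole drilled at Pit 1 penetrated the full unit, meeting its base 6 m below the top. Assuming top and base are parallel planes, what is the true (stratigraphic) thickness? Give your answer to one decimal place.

3.9 m

Two edge vectors: Pit 1→Pit 2 = (-178, 104, 50), Pit 1→Pit 3 = (-83, 112, 94).
Normal n = (Pit 1→Pit 2) × (Pit 1→Pit 3) = (4176, 12582, -11304).
So ∂z/∂x = −n_x/n_z = 0.36943 and ∂z/∂y = −n_y/n_z = 1.11306.
|∇z| = √(a²+b²) = 1.17276, so dip δ = arctan(1.17276) = 49.55°.
True thickness = vertical thickness × cos δ = 6 × cos 49.55° = 3.9 m.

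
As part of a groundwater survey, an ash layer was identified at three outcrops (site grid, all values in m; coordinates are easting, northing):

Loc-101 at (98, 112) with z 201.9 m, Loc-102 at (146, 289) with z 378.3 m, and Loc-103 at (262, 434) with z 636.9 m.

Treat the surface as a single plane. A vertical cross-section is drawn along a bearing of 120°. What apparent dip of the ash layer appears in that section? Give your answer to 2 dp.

Two edge vectors: Loc-101→Loc-102 = (48, 177, 176.4), Loc-101→Loc-103 = (164, 322, 435).
Normal n = (Loc-101→Loc-102) × (Loc-101→Loc-103) = (20194.2, 8049.6, -13572).
So ∂z/∂easting = −n_x/n_z = 1.48793 and ∂z/∂northing = −n_y/n_z = 0.59310.
Unit vector along 120° is (sin 120°, cos 120°) = (0.8660, -0.5000).
Slope in that direction = a·(0.8660) + b·(-0.5000) = 0.99203.
Apparent dip = arctan|0.99203| = 44.77° (true dip is 58.0°, so apparent ≤ true as expected).

44.77°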